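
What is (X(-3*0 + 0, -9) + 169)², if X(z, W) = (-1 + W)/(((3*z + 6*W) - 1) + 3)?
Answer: 19351201/676 ≈ 28626.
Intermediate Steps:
X(z, W) = (-1 + W)/(2 + 3*z + 6*W) (X(z, W) = (-1 + W)/((-1 + 3*z + 6*W) + 3) = (-1 + W)/(2 + 3*z + 6*W))
(X(-3*0 + 0, -9) + 169)² = ((-1 - 9)/(2 + 3*(-3*0 + 0) + 6*(-9)) + 169)² = (-10/(2 + 3*(0 + 0) - 54) + 169)² = (-10/(2 + 3*0 - 54) + 169)² = (-10/(2 + 0 - 54) + 169)² = (-10/(-52) + 169)² = (-1/52*(-10) + 169)² = (5/26 + 169)² = (4399/26)² = 19351201/676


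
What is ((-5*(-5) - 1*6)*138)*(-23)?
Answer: -60306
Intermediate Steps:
((-5*(-5) - 1*6)*138)*(-23) = ((25 - 6)*138)*(-23) = (19*138)*(-23) = 2622*(-23) = -60306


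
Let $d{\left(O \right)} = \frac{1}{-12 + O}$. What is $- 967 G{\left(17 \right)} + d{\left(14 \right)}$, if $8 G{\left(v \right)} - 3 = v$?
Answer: $-2417$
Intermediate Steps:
$G{\left(v \right)} = \frac{3}{8} + \frac{v}{8}$
$- 967 G{\left(17 \right)} + d{\left(14 \right)} = - 967 \left(\frac{3}{8} + \frac{1}{8} \cdot 17\right) + \frac{1}{-12 + 14} = - 967 \left(\frac{3}{8} + \frac{17}{8}\right) + \frac{1}{2} = \left(-967\right) \frac{5}{2} + \frac{1}{2} = - \frac{4835}{2} + \frac{1}{2} = -2417$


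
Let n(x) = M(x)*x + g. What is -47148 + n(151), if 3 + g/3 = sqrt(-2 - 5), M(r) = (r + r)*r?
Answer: 6838745 + 3*I*sqrt(7) ≈ 6.8387e+6 + 7.9373*I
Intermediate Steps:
M(r) = 2*r**2 (M(r) = (2*r)*r = 2*r**2)
g = -9 + 3*I*sqrt(7) (g = -9 + 3*sqrt(-2 - 5) = -9 + 3*sqrt(-7) = -9 + 3*(I*sqrt(7)) = -9 + 3*I*sqrt(7) ≈ -9.0 + 7.9373*I)
n(x) = -9 + 2*x**3 + 3*I*sqrt(7) (n(x) = (2*x**2)*x + (-9 + 3*I*sqrt(7)) = 2*x**3 + (-9 + 3*I*sqrt(7)) = -9 + 2*x**3 + 3*I*sqrt(7))
-47148 + n(151) = -47148 + (-9 + 2*151**3 + 3*I*sqrt(7)) = -47148 + (-9 + 2*3442951 + 3*I*sqrt(7)) = -47148 + (-9 + 6885902 + 3*I*sqrt(7)) = -47148 + (6885893 + 3*I*sqrt(7)) = 6838745 + 3*I*sqrt(7)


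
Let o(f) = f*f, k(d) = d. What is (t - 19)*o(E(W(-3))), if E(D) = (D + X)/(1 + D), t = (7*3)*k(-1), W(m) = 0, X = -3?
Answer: -360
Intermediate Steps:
t = -21 (t = (7*3)*(-1) = 21*(-1) = -21)
E(D) = (-3 + D)/(1 + D) (E(D) = (D - 3)/(1 + D) = (-3 + D)/(1 + D))
o(f) = f**2
(t - 19)*o(E(W(-3))) = (-21 - 19)*((-3 + 0)/(1 + 0))**2 = -40*(-3/1)**2 = -40*(1*(-3))**2 = -40*(-3)**2 = -40*9 = -360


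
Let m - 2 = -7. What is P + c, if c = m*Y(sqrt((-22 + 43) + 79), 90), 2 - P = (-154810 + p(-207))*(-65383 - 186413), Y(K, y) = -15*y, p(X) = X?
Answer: -39032653780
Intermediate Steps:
m = -5 (m = 2 - 7 = -5)
P = -39032660530 (P = 2 - (-154810 - 207)*(-65383 - 186413) = 2 - (-155017)*(-251796) = 2 - 1*39032660532 = 2 - 39032660532 = -39032660530)
c = 6750 (c = -(-75)*90 = -5*(-1350) = 6750)
P + c = -39032660530 + 6750 = -39032653780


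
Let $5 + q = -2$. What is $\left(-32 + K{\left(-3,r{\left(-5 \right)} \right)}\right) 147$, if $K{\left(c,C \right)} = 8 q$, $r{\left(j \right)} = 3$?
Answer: $-12936$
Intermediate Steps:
$q = -7$ ($q = -5 - 2 = -7$)
$K{\left(c,C \right)} = -56$ ($K{\left(c,C \right)} = 8 \left(-7\right) = -56$)
$\left(-32 + K{\left(-3,r{\left(-5 \right)} \right)}\right) 147 = \left(-32 - 56\right) 147 = \left(-88\right) 147 = -12936$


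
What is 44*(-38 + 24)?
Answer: -616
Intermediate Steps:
44*(-38 + 24) = 44*(-14) = -616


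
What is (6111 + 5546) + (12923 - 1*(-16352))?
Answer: 40932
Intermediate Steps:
(6111 + 5546) + (12923 - 1*(-16352)) = 11657 + (12923 + 16352) = 11657 + 29275 = 40932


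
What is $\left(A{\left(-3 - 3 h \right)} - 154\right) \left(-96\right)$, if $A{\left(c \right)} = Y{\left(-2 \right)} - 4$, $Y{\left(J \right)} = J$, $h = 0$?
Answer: $15360$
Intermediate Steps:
$A{\left(c \right)} = -6$ ($A{\left(c \right)} = -2 - 4 = -6$)
$\left(A{\left(-3 - 3 h \right)} - 154\right) \left(-96\right) = \left(-6 - 154\right) \left(-96\right) = \left(-160\right) \left(-96\right) = 15360$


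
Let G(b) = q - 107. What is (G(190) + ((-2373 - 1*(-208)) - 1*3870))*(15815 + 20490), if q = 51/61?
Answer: -13600252355/61 ≈ -2.2296e+8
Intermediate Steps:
q = 51/61 (q = 51*(1/61) = 51/61 ≈ 0.83607)
G(b) = -6476/61 (G(b) = 51/61 - 107 = -6476/61)
(G(190) + ((-2373 - 1*(-208)) - 1*3870))*(15815 + 20490) = (-6476/61 + ((-2373 - 1*(-208)) - 1*3870))*(15815 + 20490) = (-6476/61 + ((-2373 + 208) - 3870))*36305 = (-6476/61 + (-2165 - 3870))*36305 = (-6476/61 - 6035)*36305 = -374611/61*36305 = -13600252355/61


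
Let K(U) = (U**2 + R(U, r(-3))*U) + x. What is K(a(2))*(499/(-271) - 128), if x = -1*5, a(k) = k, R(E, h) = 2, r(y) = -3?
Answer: -105561/271 ≈ -389.52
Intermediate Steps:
x = -5
K(U) = -5 + U**2 + 2*U (K(U) = (U**2 + 2*U) - 5 = -5 + U**2 + 2*U)
K(a(2))*(499/(-271) - 128) = (-5 + 2**2 + 2*2)*(499/(-271) - 128) = (-5 + 4 + 4)*(499*(-1/271) - 128) = 3*(-499/271 - 128) = 3*(-35187/271) = -105561/271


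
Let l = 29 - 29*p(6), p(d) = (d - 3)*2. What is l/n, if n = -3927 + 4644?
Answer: -145/717 ≈ -0.20223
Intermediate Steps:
p(d) = -6 + 2*d (p(d) = (-3 + d)*2 = -6 + 2*d)
l = -145 (l = 29 - 29*(-6 + 2*6) = 29 - 29*(-6 + 12) = 29 - 29*6 = 29 - 174 = -145)
n = 717
l/n = -145/717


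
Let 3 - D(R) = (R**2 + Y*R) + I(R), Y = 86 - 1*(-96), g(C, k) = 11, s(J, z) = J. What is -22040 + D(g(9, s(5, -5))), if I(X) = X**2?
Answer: -24281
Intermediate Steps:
Y = 182 (Y = 86 + 96 = 182)
D(R) = 3 - 182*R - 2*R**2 (D(R) = 3 - ((R**2 + 182*R) + R**2) = 3 - (2*R**2 + 182*R) = 3 + (-182*R - 2*R**2) = 3 - 182*R - 2*R**2)
-22040 + D(g(9, s(5, -5))) = -22040 + (3 - 182*11 - 2*11**2) = -22040 + (3 - 2002 - 2*121) = -22040 + (3 - 2002 - 242) = -22040 - 2241 = -24281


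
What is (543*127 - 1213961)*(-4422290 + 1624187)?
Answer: 3203827935000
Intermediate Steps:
(543*127 - 1213961)*(-4422290 + 1624187) = (68961 - 1213961)*(-2798103) = -1145000*(-2798103) = 3203827935000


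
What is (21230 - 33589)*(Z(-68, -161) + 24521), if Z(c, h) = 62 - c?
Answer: -304661709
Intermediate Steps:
(21230 - 33589)*(Z(-68, -161) + 24521) = (21230 - 33589)*((62 - 1*(-68)) + 24521) = -12359*((62 + 68) + 24521) = -12359*(130 + 24521) = -12359*24651 = -304661709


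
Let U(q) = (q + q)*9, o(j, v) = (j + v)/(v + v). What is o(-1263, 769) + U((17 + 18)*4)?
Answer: 1937633/769 ≈ 2519.7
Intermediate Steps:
o(j, v) = (j + v)/(2*v) (o(j, v) = (j + v)/((2*v)) = (j + v)*(1/(2*v)) = (j + v)/(2*v))
U(q) = 18*q (U(q) = (2*q)*9 = 18*q)
o(-1263, 769) + U((17 + 18)*4) = (½)*(-1263 + 769)/769 + 18*((17 + 18)*4) = (½)*(1/769)*(-494) + 18*(35*4) = -247/769 + 18*140 = -247/769 + 2520 = 1937633/769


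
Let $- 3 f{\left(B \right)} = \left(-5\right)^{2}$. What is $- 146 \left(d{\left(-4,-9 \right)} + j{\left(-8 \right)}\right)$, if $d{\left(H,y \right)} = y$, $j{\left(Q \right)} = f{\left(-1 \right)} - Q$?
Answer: $\frac{4088}{3} \approx 1362.7$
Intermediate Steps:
$f{\left(B \right)} = - \frac{25}{3}$ ($f{\left(B \right)} = - \frac{\left(-5\right)^{2}}{3} = \left(- \frac{1}{3}\right) 25 = - \frac{25}{3}$)
$j{\left(Q \right)} = - \frac{25}{3} - Q$
$- 146 \left(d{\left(-4,-9 \right)} + j{\left(-8 \right)}\right) = - 146 \left(-9 - \frac{1}{3}\right) = \left(-146\right) \left(- \frac{28}{3}\right) = \frac{4088}{3}$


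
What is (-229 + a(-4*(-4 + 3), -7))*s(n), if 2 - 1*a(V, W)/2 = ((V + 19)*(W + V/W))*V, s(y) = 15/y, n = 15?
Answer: 8177/7 ≈ 1168.1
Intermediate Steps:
a(V, W) = 4 - 2*V*(19 + V)*(W + V/W) (a(V, W) = 4 - 2*(V + 19)*(W + V/W)*V = 4 - 2*(19 + V)*(W + V/W)*V = 4 - 2*V*(19 + V)*(W + V/W))
(-229 + a(-4*(-4 + 3), -7))*s(n) = (-229 + (4 - 38*(-4*(-4 + 3))*(-7) - 38*(-4*(-4 + 3))²/(-7) - 2*(-7)*(-4*(-4 + 3))² - 2*(-4*(-4 + 3))³/(-7)))*(15/15) = (-229 + (4 - 38*(-4*(-1))*(-7) - 38*(-4*(-1))²*(-⅐) - 2*(-7)*(-4*(-1))² - 2*(-4*(-1))³*(-⅐)))*(15*(1/15)) = (-229 + (4 - 38*4*(-7) - 38*4²*(-⅐) - 2*(-7)*4² - 2*4³*(-⅐)))*1 = (-229 + (4 + 1064 - 38*16*(-⅐) - 2*(-7)*16 - 2*64*(-⅐)))*1 = (-229 + (4 + 1064 + 608/7 + 224 + 128/7))*1 = (-229 + 9780/7)*1 = (8177/7)*1 = 8177/7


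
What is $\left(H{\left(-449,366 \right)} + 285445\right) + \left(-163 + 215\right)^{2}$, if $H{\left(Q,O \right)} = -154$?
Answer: $287995$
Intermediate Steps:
$\left(H{\left(-449,366 \right)} + 285445\right) + \left(-163 + 215\right)^{2} = \left(-154 + 285445\right) + \left(-163 + 215\right)^{2} = 285291 + 52^{2} = 285291 + 2704 = 287995$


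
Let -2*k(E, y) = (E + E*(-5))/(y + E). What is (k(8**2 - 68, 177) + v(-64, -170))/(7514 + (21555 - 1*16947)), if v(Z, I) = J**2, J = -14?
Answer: 16950/1048553 ≈ 0.016165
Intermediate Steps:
v(Z, I) = 196 (v(Z, I) = (-14)**2 = 196)
k(E, y) = 2*E/(E + y) (k(E, y) = -(E + E*(-5))/(2*(y + E)) = -(E - 5*E)/(2*(E + y)) = -(-4*E)/(2*(E + y)) = -(-2)*E/(E + y) = 2*E/(E + y))
(k(8**2 - 68, 177) + v(-64, -170))/(7514 + (21555 - 1*16947)) = (2*(8**2 - 68)/((8**2 - 68) + 177) + 196)/(7514 + (21555 - 1*16947)) = (2*(64 - 68)/((64 - 68) + 177) + 196)/(7514 + (21555 - 16947)) = (2*(-4)/(-4 + 177) + 196)/(7514 + 4608) = (2*(-4)/173 + 196)/12122 = (2*(-4)*(1/173) + 196)*(1/12122) = (-8/173 + 196)*(1/12122) = (33900/173)*(1/12122) = 16950/1048553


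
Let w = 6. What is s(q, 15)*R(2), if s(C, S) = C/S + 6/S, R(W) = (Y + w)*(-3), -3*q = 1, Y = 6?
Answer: -68/5 ≈ -13.600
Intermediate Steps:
q = -1/3 (q = -1/3*1 = -1/3 ≈ -0.33333)
R(W) = -36 (R(W) = (6 + 6)*(-3) = 12*(-3) = -36)
s(C, S) = 6/S + C/S
s(q, 15)*R(2) = ((6 - 1/3)/15)*(-36) = ((1/15)*(17/3))*(-36) = (17/45)*(-36) = -68/5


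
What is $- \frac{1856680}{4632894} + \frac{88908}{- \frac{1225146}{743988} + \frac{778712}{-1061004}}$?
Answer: $- \frac{8131947723880974556}{217744765464015} \approx -37346.0$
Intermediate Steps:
$- \frac{1856680}{4632894} + \frac{88908}{- \frac{1225146}{743988} + \frac{778712}{-1061004}} = \left(-1856680\right) \frac{1}{4632894} + \frac{88908}{\left(-1225146\right) \frac{1}{743988} + 778712 \left(- \frac{1}{1061004}\right)} = - \frac{132620}{330921} + \frac{88908}{- \frac{204191}{123998} - \frac{194678}{265251}} = - \frac{132620}{330921} + \frac{88908}{- \frac{657996215}{276391542}} = - \frac{132620}{330921} + 88908 \left(- \frac{276391542}{657996215}\right) = - \frac{132620}{330921} - \frac{24573419216136}{657996215} = - \frac{8131947723880974556}{217744765464015}$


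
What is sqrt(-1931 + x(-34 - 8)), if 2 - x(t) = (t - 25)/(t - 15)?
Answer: 2*I*sqrt(1567785)/57 ≈ 43.934*I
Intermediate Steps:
x(t) = 2 - (-25 + t)/(-15 + t) (x(t) = 2 - (t - 25)/(t - 15) = 2 - (-25 + t)/(-15 + t))
sqrt(-1931 + x(-34 - 8)) = sqrt(-1931 + (-5 + (-34 - 8))/(-15 + (-34 - 8))) = sqrt(-1931 + (-5 - 42)/(-15 - 42)) = sqrt(-1931 - 47/(-57)) = sqrt(-1931 - 1/57*(-47)) = sqrt(-1931 + 47/57) = sqrt(-110020/57) = 2*I*sqrt(1567785)/57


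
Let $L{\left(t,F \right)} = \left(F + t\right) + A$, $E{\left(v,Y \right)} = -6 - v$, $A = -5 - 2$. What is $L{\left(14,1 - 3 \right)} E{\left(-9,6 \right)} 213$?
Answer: $3195$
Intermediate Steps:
$A = -7$
$L{\left(t,F \right)} = -7 + F + t$ ($L{\left(t,F \right)} = \left(F + t\right) - 7 = -7 + F + t$)
$L{\left(14,1 - 3 \right)} E{\left(-9,6 \right)} 213 = \left(-7 + \left(1 - 3\right) + 14\right) \left(-6 - -9\right) 213 = \left(-7 - 2 + 14\right) \left(-6 + 9\right) 213 = 5 \cdot 3 \cdot 213 = 15 \cdot 213 = 3195$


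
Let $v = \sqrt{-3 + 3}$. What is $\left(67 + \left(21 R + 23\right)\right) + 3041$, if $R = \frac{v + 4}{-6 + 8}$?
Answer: $3173$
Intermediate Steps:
$v = 0$ ($v = \sqrt{0} = 0$)
$R = 2$ ($R = \frac{0 + 4}{-6 + 8} = \frac{4}{2} = 4 \cdot \frac{1}{2} = 2$)
$\left(67 + \left(21 R + 23\right)\right) + 3041 = \left(67 + \left(21 \cdot 2 + 23\right)\right) + 3041 = \left(67 + \left(42 + 23\right)\right) + 3041 = \left(67 + 65\right) + 3041 = 132 + 3041 = 3173$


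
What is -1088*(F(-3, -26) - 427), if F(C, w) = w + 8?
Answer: 484160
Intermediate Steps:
F(C, w) = 8 + w
-1088*(F(-3, -26) - 427) = -1088*((8 - 26) - 427) = -1088*(-18 - 427) = -1088*(-445) = 484160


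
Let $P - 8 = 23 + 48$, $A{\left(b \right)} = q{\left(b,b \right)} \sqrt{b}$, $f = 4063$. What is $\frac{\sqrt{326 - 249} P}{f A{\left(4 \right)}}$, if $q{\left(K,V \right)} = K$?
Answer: $\frac{79 \sqrt{77}}{32504} \approx 0.021327$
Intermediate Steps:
$A{\left(b \right)} = b^{\frac{3}{2}}$ ($A{\left(b \right)} = b \sqrt{b} = b^{\frac{3}{2}}$)
$P = 79$ ($P = 8 + \left(23 + 48\right) = 8 + 71 = 79$)
$\frac{\sqrt{326 - 249} P}{f A{\left(4 \right)}} = \frac{\sqrt{326 - 249} \cdot 79}{4063 \cdot 4^{\frac{3}{2}}} = \frac{\sqrt{77} \cdot 79}{4063 \cdot 8} = \frac{79 \sqrt{77}}{32504}$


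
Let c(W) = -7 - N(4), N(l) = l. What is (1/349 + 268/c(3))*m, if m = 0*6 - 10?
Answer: 935210/3839 ≈ 243.61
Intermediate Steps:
m = -10 (m = 0 - 10 = -10)
c(W) = -11 (c(W) = -7 - 1*4 = -7 - 4 = -11)
(1/349 + 268/c(3))*m = (1/349 + 268/(-11))*(-10) = (1*(1/349) + 268*(-1/11))*(-10) = (1/349 - 268/11)*(-10) = -93521/3839*(-10) = 935210/3839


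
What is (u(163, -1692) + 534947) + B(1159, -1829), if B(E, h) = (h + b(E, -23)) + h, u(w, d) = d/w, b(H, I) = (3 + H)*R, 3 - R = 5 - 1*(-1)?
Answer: 86030197/163 ≈ 5.2779e+5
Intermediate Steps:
R = -3 (R = 3 - (5 - 1*(-1)) = 3 - (5 + 1) = 3 - 1*6 = 3 - 6 = -3)
b(H, I) = -9 - 3*H (b(H, I) = (3 + H)*(-3) = -9 - 3*H)
B(E, h) = -9 - 3*E + 2*h (B(E, h) = (h + (-9 - 3*E)) + h = (-9 + h - 3*E) + h = -9 - 3*E + 2*h)
(u(163, -1692) + 534947) + B(1159, -1829) = (-1692/163 + 534947) + (-9 - 3*1159 + 2*(-1829)) = (-1692*1/163 + 534947) + (-9 - 3477 - 3658) = (-1692/163 + 534947) - 7144 = 87194669/163 - 7144 = 86030197/163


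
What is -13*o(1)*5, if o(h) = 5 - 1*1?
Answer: -260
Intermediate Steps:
o(h) = 4 (o(h) = 5 - 1 = 4)
-13*o(1)*5 = -13*4*5 = -52*5 = -260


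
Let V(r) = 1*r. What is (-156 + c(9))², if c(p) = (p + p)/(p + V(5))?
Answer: 1172889/49 ≈ 23937.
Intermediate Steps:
V(r) = r
c(p) = 2*p/(5 + p) (c(p) = (p + p)/(p + 5) = (2*p)/(5 + p) = 2*p/(5 + p))
(-156 + c(9))² = (-156 + 2*9/(5 + 9))² = (-156 + 2*9/14)² = (-156 + 2*9*(1/14))² = (-156 + 9/7)² = (-1083/7)² = 1172889/49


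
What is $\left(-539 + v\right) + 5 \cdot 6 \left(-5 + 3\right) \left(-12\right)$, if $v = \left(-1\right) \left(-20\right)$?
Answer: $201$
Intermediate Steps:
$v = 20$
$\left(-539 + v\right) + 5 \cdot 6 \left(-5 + 3\right) \left(-12\right) = \left(-539 + 20\right) + 5 \cdot 6 \left(-5 + 3\right) \left(-12\right) = -519 + 5 \cdot 6 \left(-2\right) \left(-12\right) = -519 + 5 \left(-12\right) \left(-12\right) = -519 - -720 = -519 + 720 = 201$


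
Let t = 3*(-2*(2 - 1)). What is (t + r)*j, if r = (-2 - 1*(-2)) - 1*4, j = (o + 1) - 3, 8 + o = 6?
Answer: 40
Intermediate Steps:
o = -2 (o = -8 + 6 = -2)
j = -4 (j = (-2 + 1) - 3 = -1 - 3 = -4)
r = -4 (r = (-2 + 2) - 4 = 0 - 4 = -4)
t = -6 (t = 3*(-2*1) = 3*(-2) = -6)
(t + r)*j = (-6 - 4)*(-4) = -10*(-4) = 40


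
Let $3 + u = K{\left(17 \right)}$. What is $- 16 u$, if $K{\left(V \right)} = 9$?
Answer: $-96$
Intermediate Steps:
$u = 6$ ($u = -3 + 9 = 6$)
$- 16 u = \left(-16\right) 6 = -96$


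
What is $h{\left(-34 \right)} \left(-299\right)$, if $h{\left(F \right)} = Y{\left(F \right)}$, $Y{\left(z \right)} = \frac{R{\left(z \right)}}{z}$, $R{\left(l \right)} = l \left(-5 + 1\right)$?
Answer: $1196$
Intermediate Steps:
$R{\left(l \right)} = - 4 l$ ($R{\left(l \right)} = l \left(-4\right) = - 4 l$)
$Y{\left(z \right)} = -4$ ($Y{\left(z \right)} = \frac{\left(-4\right) z}{z} = -4$)
$h{\left(F \right)} = -4$
$h{\left(-34 \right)} \left(-299\right) = \left(-4\right) \left(-299\right) = 1196$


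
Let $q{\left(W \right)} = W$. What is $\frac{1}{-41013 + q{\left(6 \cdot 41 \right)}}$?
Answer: $- \frac{1}{40767} \approx -2.453 \cdot 10^{-5}$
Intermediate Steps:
$\frac{1}{-41013 + q{\left(6 \cdot 41 \right)}} = \frac{1}{-41013 + 6 \cdot 41} = \frac{1}{-41013 + 246} = \frac{1}{-40767} = - \frac{1}{40767}$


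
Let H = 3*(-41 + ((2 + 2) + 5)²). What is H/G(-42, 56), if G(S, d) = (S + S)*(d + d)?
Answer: -5/392 ≈ -0.012755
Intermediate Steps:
G(S, d) = 4*S*d (G(S, d) = (2*S)*(2*d) = 4*S*d)
H = 120 (H = 3*(-41 + (4 + 5)²) = 3*(-41 + 9²) = 3*(-41 + 81) = 3*40 = 120)
H/G(-42, 56) = 120/((4*(-42)*56)) = 120/(-9408) = 120*(-1/9408) = -5/392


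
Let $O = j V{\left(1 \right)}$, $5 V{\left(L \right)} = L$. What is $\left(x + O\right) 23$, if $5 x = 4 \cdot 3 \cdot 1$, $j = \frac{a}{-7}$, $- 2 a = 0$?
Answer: $\frac{276}{5} \approx 55.2$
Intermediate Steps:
$a = 0$ ($a = \left(- \frac{1}{2}\right) 0 = 0$)
$j = 0$ ($j = \frac{0}{-7} = 0 \left(- \frac{1}{7}\right) = 0$)
$V{\left(L \right)} = \frac{L}{5}$
$O = 0$ ($O = 0 \cdot \frac{1}{5} \cdot 1 = 0 \cdot \frac{1}{5} = 0$)
$x = \frac{12}{5}$ ($x = \frac{4 \cdot 3 \cdot 1}{5} = \frac{12 \cdot 1}{5} = \frac{1}{5} \cdot 12 = \frac{12}{5} \approx 2.4$)
$\left(x + O\right) 23 = \left(\frac{12}{5} + 0\right) 23 = \frac{12}{5} \cdot 23 = \frac{276}{5}$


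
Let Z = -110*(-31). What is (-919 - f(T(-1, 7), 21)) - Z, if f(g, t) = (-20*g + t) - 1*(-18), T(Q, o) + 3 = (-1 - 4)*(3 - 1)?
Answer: -4628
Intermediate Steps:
T(Q, o) = -13 (T(Q, o) = -3 + (-1 - 4)*(3 - 1) = -3 - 5*2 = -3 - 10 = -13)
f(g, t) = 18 + t - 20*g (f(g, t) = (t - 20*g) + 18 = 18 + t - 20*g)
Z = 3410
(-919 - f(T(-1, 7), 21)) - Z = (-919 - (18 + 21 - 20*(-13))) - 1*3410 = (-919 - (18 + 21 + 260)) - 3410 = (-919 - 1*299) - 3410 = (-919 - 299) - 3410 = -1218 - 3410 = -4628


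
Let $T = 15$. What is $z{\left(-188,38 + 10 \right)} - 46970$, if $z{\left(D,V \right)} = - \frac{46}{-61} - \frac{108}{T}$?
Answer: $- \frac{14327816}{305} \approx -46976.0$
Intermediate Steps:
$z{\left(D,V \right)} = - \frac{1966}{305}$ ($z{\left(D,V \right)} = - \frac{46}{-61} - \frac{108}{15} = \left(-46\right) \left(- \frac{1}{61}\right) - \frac{36}{5} = \frac{46}{61} - \frac{36}{5} = - \frac{1966}{305}$)
$z{\left(-188,38 + 10 \right)} - 46970 = - \frac{1966}{305} - 46970 = - \frac{14327816}{305}$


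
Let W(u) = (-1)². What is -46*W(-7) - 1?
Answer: -47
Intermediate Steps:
W(u) = 1
-46*W(-7) - 1 = -46*1 - 1 = -46 - 1 = -47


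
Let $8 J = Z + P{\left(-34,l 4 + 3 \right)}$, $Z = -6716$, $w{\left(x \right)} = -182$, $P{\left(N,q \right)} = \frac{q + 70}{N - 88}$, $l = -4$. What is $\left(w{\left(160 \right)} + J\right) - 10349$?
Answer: $- \frac{11097665}{976} \approx -11371.0$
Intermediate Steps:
$P{\left(N,q \right)} = \frac{70 + q}{-88 + N}$
$J = - \frac{819409}{976}$ ($J = \frac{-6716 + \frac{70 + \left(\left(-4\right) 4 + 3\right)}{-88 - 34}}{8} = \frac{-6716 + \frac{70 + \left(-16 + 3\right)}{-122}}{8} = \frac{-6716 - \frac{70 - 13}{122}}{8} = \frac{-6716 - \frac{57}{122}}{8} = \frac{1}{8} \left(- \frac{819409}{122}\right) = - \frac{819409}{976} \approx -839.56$)
$\left(w{\left(160 \right)} + J\right) - 10349 = \left(-182 - \frac{819409}{976}\right) - 10349 = - \frac{997041}{976} - 10349 = - \frac{11097665}{976}$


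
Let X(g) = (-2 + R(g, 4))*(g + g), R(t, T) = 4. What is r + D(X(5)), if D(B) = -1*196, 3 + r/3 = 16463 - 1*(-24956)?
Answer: 124052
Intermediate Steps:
r = 124248 (r = -9 + 3*(16463 - 1*(-24956)) = -9 + 3*(16463 + 24956) = -9 + 3*41419 = -9 + 124257 = 124248)
X(g) = 4*g (X(g) = (-2 + 4)*(g + g) = 2*(2*g) = 4*g)
D(B) = -196
r + D(X(5)) = 124248 - 196 = 124052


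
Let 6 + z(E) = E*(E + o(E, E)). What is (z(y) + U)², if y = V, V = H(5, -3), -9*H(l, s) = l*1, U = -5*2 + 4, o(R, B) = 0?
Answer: 896809/6561 ≈ 136.69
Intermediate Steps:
U = -6 (U = -10 + 4 = -6)
H(l, s) = -l/9
V = -5/9 (V = -⅑*5 = -5/9 ≈ -0.55556)
y = -5/9 ≈ -0.55556
z(E) = -6 + E² (z(E) = -6 + E*(E + 0) = -6 + E*E = -6 + E²)
(z(y) + U)² = ((-6 + (-5/9)²) - 6)² = ((-6 + 25/81) - 6)² = (-461/81 - 6)² = (-947/81)² = 896809/6561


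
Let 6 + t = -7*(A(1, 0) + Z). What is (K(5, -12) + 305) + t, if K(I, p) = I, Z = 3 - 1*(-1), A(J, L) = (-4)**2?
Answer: 164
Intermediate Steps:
A(J, L) = 16
Z = 4 (Z = 3 + 1 = 4)
t = -146 (t = -6 - 7*(16 + 4) = -6 - 7*20 = -6 - 140 = -146)
(K(5, -12) + 305) + t = (5 + 305) - 146 = 310 - 146 = 164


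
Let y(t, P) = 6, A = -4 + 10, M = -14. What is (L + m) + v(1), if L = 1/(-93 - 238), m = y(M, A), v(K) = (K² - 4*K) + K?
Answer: 1323/331 ≈ 3.9970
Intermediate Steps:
A = 6
v(K) = K² - 3*K
m = 6
L = -1/331 (L = 1/(-331) = -1/331 ≈ -0.0030211)
(L + m) + v(1) = (-1/331 + 6) + 1*(-3 + 1) = 1985/331 + 1*(-2) = 1985/331 - 2 = 1323/331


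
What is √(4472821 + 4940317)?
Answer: √9413138 ≈ 3068.1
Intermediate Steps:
√(4472821 + 4940317) = √9413138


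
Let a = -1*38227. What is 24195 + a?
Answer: -14032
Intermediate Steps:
a = -38227
24195 + a = 24195 - 38227 = -14032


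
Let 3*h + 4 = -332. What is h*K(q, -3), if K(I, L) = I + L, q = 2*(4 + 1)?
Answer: -784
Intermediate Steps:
q = 10 (q = 2*5 = 10)
h = -112 (h = -4/3 + (⅓)*(-332) = -4/3 - 332/3 = -112)
h*K(q, -3) = -112*(10 - 3) = -112*7 = -784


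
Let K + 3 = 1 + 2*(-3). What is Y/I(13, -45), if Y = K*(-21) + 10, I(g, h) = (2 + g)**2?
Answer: 178/225 ≈ 0.79111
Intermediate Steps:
K = -8 (K = -3 + (1 + 2*(-3)) = -3 + (1 - 6) = -3 - 5 = -8)
Y = 178 (Y = -8*(-21) + 10 = 168 + 10 = 178)
Y/I(13, -45) = 178/((2 + 13)**2) = 178/(15**2) = 178/225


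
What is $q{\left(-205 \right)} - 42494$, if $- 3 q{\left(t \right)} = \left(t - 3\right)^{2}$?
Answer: $- \frac{170746}{3} \approx -56915.0$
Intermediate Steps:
$q{\left(t \right)} = - \frac{\left(-3 + t\right)^{2}}{3}$ ($q{\left(t \right)} = - \frac{\left(t - 3\right)^{2}}{3} = - \frac{\left(-3 + t\right)^{2}}{3}$)
$q{\left(-205 \right)} - 42494 = - \frac{\left(-3 - 205\right)^{2}}{3} - 42494 = - \frac{\left(-208\right)^{2}}{3} - 42494 = \left(- \frac{1}{3}\right) 43264 - 42494 = - \frac{43264}{3} - 42494 = - \frac{170746}{3}$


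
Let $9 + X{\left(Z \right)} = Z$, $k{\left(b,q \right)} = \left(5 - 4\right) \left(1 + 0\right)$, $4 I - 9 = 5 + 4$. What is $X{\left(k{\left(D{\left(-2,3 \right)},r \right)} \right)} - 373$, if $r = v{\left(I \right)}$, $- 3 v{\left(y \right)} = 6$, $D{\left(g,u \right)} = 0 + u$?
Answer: $-381$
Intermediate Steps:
$I = \frac{9}{2}$ ($I = \frac{9}{4} + \frac{5 + 4}{4} = \frac{9}{4} + \frac{1}{4} \cdot 9 = \frac{9}{4} + \frac{9}{4} = \frac{9}{2} \approx 4.5$)
$D{\left(g,u \right)} = u$
$v{\left(y \right)} = -2$ ($v{\left(y \right)} = \left(- \frac{1}{3}\right) 6 = -2$)
$r = -2$
$k{\left(b,q \right)} = 1$ ($k{\left(b,q \right)} = 1 \cdot 1 = 1$)
$X{\left(Z \right)} = -9 + Z$
$X{\left(k{\left(D{\left(-2,3 \right)},r \right)} \right)} - 373 = \left(-9 + 1\right) - 373 = -8 - 373 = -381$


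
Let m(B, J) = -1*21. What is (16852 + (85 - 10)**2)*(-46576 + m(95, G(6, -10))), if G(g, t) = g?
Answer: -1047360769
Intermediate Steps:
m(B, J) = -21
(16852 + (85 - 10)**2)*(-46576 + m(95, G(6, -10))) = (16852 + (85 - 10)**2)*(-46576 - 21) = (16852 + 75**2)*(-46597) = (16852 + 5625)*(-46597) = 22477*(-46597) = -1047360769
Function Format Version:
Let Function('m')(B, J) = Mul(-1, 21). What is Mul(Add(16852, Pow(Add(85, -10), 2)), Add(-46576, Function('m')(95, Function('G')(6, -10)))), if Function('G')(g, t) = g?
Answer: -1047360769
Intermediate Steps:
Function('m')(B, J) = -21
Mul(Add(16852, Pow(Add(85, -10), 2)), Add(-46576, Function('m')(95, Function('G')(6, -10)))) = Mul(Add(16852, Pow(Add(85, -10), 2)), Add(-46576, -21)) = Mul(Add(16852, Pow(75, 2)), -46597) = Mul(Add(16852, 5625), -46597) = Mul(22477, -46597) = -1047360769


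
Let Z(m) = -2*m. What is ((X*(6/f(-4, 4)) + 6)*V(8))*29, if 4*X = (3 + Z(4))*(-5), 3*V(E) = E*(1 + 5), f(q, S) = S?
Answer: 7134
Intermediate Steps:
V(E) = 2*E (V(E) = (E*(1 + 5))/3 = (E*6)/3 = (6*E)/3 = 2*E)
X = 25/4 (X = ((3 - 2*4)*(-5))/4 = ((3 - 8)*(-5))/4 = (-5*(-5))/4 = (1/4)*25 = 25/4 ≈ 6.2500)
((X*(6/f(-4, 4)) + 6)*V(8))*29 = ((25*(6/4)/4 + 6)*(2*8))*29 = ((25*(6*(1/4))/4 + 6)*16)*29 = (((25/4)*(3/2) + 6)*16)*29 = ((75/8 + 6)*16)*29 = ((123/8)*16)*29 = 246*29 = 7134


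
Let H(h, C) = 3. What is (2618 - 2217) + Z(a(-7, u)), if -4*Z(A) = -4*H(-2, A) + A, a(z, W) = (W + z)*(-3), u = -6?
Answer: 1577/4 ≈ 394.25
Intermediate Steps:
a(z, W) = -3*W - 3*z
Z(A) = 3 - A/4 (Z(A) = -(-4*3 + A)/4 = -(-12 + A)/4 = 3 - A/4)
(2618 - 2217) + Z(a(-7, u)) = (2618 - 2217) + (3 - (-3*(-6) - 3*(-7))/4) = 401 + (3 - (18 + 21)/4) = 401 + (3 - ¼*39) = 401 + (3 - 39/4) = 401 - 27/4 = 1577/4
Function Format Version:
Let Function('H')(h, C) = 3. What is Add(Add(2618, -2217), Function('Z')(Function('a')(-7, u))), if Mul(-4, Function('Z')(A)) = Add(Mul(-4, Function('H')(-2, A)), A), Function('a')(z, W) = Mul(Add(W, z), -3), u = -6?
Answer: Rational(1577, 4) ≈ 394.25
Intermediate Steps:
Function('a')(z, W) = Add(Mul(-3, W), Mul(-3, z))
Function('Z')(A) = Add(3, Mul(Rational(-1, 4), A)) (Function('Z')(A) = Mul(Rational(-1, 4), Add(Mul(-4, 3), A)) = Mul(Rational(-1, 4), Add(-12, A)) = Add(3, Mul(Rational(-1, 4), A)))
Add(Add(2618, -2217), Function('Z')(Function('a')(-7, u))) = Add(Add(2618, -2217), Add(3, Mul(Rational(-1, 4), Add(Mul(-3, -6), Mul(-3, -7))))) = Add(401, Add(3, Mul(Rational(-1, 4), Add(18, 21)))) = Add(401, Add(3, Mul(Rational(-1, 4), 39))) = Add(401, Add(3, Rational(-39, 4))) = Add(401, Rational(-27, 4)) = Rational(1577, 4)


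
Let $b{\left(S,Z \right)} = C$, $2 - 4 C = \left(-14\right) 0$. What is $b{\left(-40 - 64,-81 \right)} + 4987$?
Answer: $\frac{9975}{2} \approx 4987.5$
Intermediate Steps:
$C = \frac{1}{2}$ ($C = \frac{1}{2} - \frac{\left(-14\right) 0}{4} = \frac{1}{2} - 0 = \frac{1}{2} + 0 = \frac{1}{2} \approx 0.5$)
$b{\left(S,Z \right)} = \frac{1}{2}$
$b{\left(-40 - 64,-81 \right)} + 4987 = \frac{1}{2} + 4987 = \frac{9975}{2}$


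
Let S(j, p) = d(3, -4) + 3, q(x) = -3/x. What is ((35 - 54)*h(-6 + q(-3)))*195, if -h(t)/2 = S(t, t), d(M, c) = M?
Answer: 44460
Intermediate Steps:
S(j, p) = 6 (S(j, p) = 3 + 3 = 6)
h(t) = -12 (h(t) = -2*6 = -12)
((35 - 54)*h(-6 + q(-3)))*195 = ((35 - 54)*(-12))*195 = -19*(-12)*195 = 228*195 = 44460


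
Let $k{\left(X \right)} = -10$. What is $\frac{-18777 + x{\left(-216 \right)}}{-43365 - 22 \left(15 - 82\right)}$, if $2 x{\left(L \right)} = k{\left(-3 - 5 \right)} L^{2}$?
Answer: $\frac{252057}{41891} \approx 6.017$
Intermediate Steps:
$x{\left(L \right)} = - 5 L^{2}$ ($x{\left(L \right)} = \frac{\left(-10\right) L^{2}}{2} = - 5 L^{2}$)
$\frac{-18777 + x{\left(-216 \right)}}{-43365 - 22 \left(15 - 82\right)} = \frac{-18777 - 5 \left(-216\right)^{2}}{-43365 - 22 \left(15 - 82\right)} = \frac{-18777 - 233280}{-43365 - -1474} = \frac{-18777 - 233280}{-43365 + 1474} = - \frac{252057}{-41891} = \left(-252057\right) \left(- \frac{1}{41891}\right) = \frac{252057}{41891}$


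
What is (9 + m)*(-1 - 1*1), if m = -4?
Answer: -10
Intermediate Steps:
(9 + m)*(-1 - 1*1) = (9 - 4)*(-1 - 1*1) = 5*(-1 - 1) = 5*(-2) = -10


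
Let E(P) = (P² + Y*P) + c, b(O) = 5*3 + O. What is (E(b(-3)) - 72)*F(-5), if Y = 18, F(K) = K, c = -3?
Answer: -1425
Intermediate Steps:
b(O) = 15 + O
E(P) = -3 + P² + 18*P (E(P) = (P² + 18*P) - 3 = -3 + P² + 18*P)
(E(b(-3)) - 72)*F(-5) = ((-3 + (15 - 3)² + 18*(15 - 3)) - 72)*(-5) = ((-3 + 12² + 18*12) - 72)*(-5) = ((-3 + 144 + 216) - 72)*(-5) = (357 - 72)*(-5) = 285*(-5) = -1425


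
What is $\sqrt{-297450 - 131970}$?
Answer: $2 i \sqrt{107355} \approx 655.3 i$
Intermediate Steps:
$\sqrt{-297450 - 131970} = \sqrt{-429420} = 2 i \sqrt{107355}$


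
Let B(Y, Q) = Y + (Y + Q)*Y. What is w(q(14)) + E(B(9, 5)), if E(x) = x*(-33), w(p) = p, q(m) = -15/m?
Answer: -62385/14 ≈ -4456.1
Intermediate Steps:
B(Y, Q) = Y + Y*(Q + Y) (B(Y, Q) = Y + (Q + Y)*Y = Y + Y*(Q + Y))
E(x) = -33*x
w(q(14)) + E(B(9, 5)) = -15/14 - 297*(1 + 5 + 9) = -15*1/14 - 297*15 = -15/14 - 33*135 = -15/14 - 4455 = -62385/14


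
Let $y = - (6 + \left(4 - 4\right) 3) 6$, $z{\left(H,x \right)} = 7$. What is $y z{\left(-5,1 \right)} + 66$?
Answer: $-186$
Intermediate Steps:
$y = -36$ ($y = - (6 + \left(4 - 4\right) 3) 6 = - (6 + 0 \cdot 3) 6 = - (6 + 0) 6 = \left(-1\right) 6 \cdot 6 = \left(-6\right) 6 = -36$)
$y z{\left(-5,1 \right)} + 66 = \left(-36\right) 7 + 66 = -252 + 66 = -186$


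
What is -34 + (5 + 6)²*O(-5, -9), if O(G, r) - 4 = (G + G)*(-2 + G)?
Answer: 8920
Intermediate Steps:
O(G, r) = 4 + 2*G*(-2 + G) (O(G, r) = 4 + (G + G)*(-2 + G) = 4 + (2*G)*(-2 + G) = 4 + 2*G*(-2 + G))
-34 + (5 + 6)²*O(-5, -9) = -34 + (5 + 6)²*(4 - 4*(-5) + 2*(-5)²) = -34 + 11²*(4 + 20 + 2*25) = -34 + 121*(4 + 20 + 50) = -34 + 121*74 = -34 + 8954 = 8920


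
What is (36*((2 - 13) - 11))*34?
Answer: -26928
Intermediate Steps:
(36*((2 - 13) - 11))*34 = (36*(-11 - 11))*34 = (36*(-22))*34 = -792*34 = -26928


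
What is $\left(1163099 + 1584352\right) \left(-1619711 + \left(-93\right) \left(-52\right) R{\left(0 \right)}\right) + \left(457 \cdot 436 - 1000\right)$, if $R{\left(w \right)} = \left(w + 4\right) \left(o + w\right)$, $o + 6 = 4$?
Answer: $-4556369792697$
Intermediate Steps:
$o = -2$ ($o = -6 + 4 = -2$)
$R{\left(w \right)} = \left(-2 + w\right) \left(4 + w\right)$ ($R{\left(w \right)} = \left(w + 4\right) \left(-2 + w\right) = \left(4 + w\right) \left(-2 + w\right) = \left(-2 + w\right) \left(4 + w\right)$)
$\left(1163099 + 1584352\right) \left(-1619711 + \left(-93\right) \left(-52\right) R{\left(0 \right)}\right) + \left(457 \cdot 436 - 1000\right) = \left(1163099 + 1584352\right) \left(-1619711 + \left(-93\right) \left(-52\right) \left(-8 + 0^{2} + 2 \cdot 0\right)\right) + \left(457 \cdot 436 - 1000\right) = 2747451 \left(-1619711 + 4836 \left(-8 + 0 + 0\right)\right) + \left(199252 - 1000\right) = 2747451 \left(-1619711 + 4836 \left(-8\right)\right) + 198252 = 2747451 \left(-1619711 - 38688\right) + 198252 = 2747451 \left(-1658399\right) + 198252 = -4556369990949 + 198252 = -4556369792697$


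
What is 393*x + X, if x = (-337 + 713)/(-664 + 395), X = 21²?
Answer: -29139/269 ≈ -108.32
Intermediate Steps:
X = 441
x = -376/269 (x = 376/(-269) = 376*(-1/269) = -376/269 ≈ -1.3978)
393*x + X = 393*(-376/269) + 441 = -147768/269 + 441 = -29139/269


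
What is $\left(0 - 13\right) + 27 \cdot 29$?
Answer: $770$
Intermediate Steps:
$\left(0 - 13\right) + 27 \cdot 29 = -13 + 783 = 770$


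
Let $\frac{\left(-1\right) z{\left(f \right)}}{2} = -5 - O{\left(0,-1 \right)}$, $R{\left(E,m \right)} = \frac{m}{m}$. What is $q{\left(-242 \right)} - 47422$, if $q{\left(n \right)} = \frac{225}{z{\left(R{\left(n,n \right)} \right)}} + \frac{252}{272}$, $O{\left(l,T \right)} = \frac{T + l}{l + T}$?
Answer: $- \frac{1611679}{34} \approx -47402.0$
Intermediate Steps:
$R{\left(E,m \right)} = 1$
$O{\left(l,T \right)} = 1$ ($O{\left(l,T \right)} = \frac{T + l}{T + l} = 1$)
$z{\left(f \right)} = 12$ ($z{\left(f \right)} = - 2 \left(-5 - 1\right) = \left(-2\right) \left(-6\right) = 12$)
$q{\left(n \right)} = \frac{669}{34}$ ($q{\left(n \right)} = \frac{225}{12} + \frac{252}{272} = 225 \cdot \frac{1}{12} + 252 \cdot \frac{1}{272} = \frac{75}{4} + \frac{63}{68} = \frac{669}{34}$)
$q{\left(-242 \right)} - 47422 = \frac{669}{34} - 47422 = - \frac{1611679}{34}$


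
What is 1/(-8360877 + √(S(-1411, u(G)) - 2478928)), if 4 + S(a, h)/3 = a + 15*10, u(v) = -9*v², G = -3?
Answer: -8360877/69904266691852 - I*√2482723/69904266691852 ≈ -1.196e-7 - 2.254e-11*I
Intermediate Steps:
S(a, h) = 438 + 3*a (S(a, h) = -12 + 3*(a + 15*10) = -12 + 3*(a + 150) = -12 + 3*(150 + a) = -12 + (450 + 3*a) = 438 + 3*a)
1/(-8360877 + √(S(-1411, u(G)) - 2478928)) = 1/(-8360877 + √((438 + 3*(-1411)) - 2478928)) = 1/(-8360877 + √((438 - 4233) - 2478928)) = 1/(-8360877 + √(-3795 - 2478928)) = 1/(-8360877 + √(-2482723)) = 1/(-8360877 + I*√2482723)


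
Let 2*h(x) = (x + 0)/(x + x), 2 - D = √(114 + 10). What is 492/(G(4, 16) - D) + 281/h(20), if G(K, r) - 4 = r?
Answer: 29207/25 - 123*√31/25 ≈ 1140.9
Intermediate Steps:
G(K, r) = 4 + r
D = 2 - 2*√31 (D = 2 - √(114 + 10) = 2 - √124 = 2 - 2*√31 ≈ -9.1355)
h(x) = ¼ (h(x) = ((x + 0)/(x + x))/2 = (x/((2*x)))/2 = (x*(1/(2*x)))/2 = (½)*(½) = ¼)
492/(G(4, 16) - D) + 281/h(20) = 492/((4 + 16) - (2 - 2*√31)) + 281/(¼) = 492/(20 + (-2 + 2*√31)) + 281*4 = 492/(18 + 2*√31) + 1124 = 1124 + 492/(18 + 2*√31)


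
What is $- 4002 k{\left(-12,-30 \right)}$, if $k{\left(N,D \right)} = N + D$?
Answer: $168084$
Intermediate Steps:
$k{\left(N,D \right)} = D + N$
$- 4002 k{\left(-12,-30 \right)} = - 4002 \left(-30 - 12\right) = \left(-4002\right) \left(-42\right) = 168084$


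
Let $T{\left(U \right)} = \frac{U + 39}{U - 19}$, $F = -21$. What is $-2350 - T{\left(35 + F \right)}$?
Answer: $- \frac{11697}{5} \approx -2339.4$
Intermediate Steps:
$T{\left(U \right)} = \frac{39 + U}{-19 + U}$
$-2350 - T{\left(35 + F \right)} = -2350 - \frac{39 + \left(35 - 21\right)}{-19 + \left(35 - 21\right)} = -2350 - \frac{39 + 14}{-19 + 14} = -2350 - \frac{1}{-5} \cdot 53 = -2350 - \left(- \frac{1}{5}\right) 53 = -2350 - - \frac{53}{5} = -2350 + \frac{53}{5} = - \frac{11697}{5}$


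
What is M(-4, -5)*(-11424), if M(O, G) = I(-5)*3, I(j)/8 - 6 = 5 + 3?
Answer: -3838464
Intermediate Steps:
I(j) = 112 (I(j) = 48 + 8*(5 + 3) = 48 + 8*8 = 48 + 64 = 112)
M(O, G) = 336 (M(O, G) = 112*3 = 336)
M(-4, -5)*(-11424) = 336*(-11424) = -3838464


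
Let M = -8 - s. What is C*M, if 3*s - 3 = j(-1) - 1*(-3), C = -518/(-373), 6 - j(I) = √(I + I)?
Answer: -6216/373 + 518*I*√2/1119 ≈ -16.665 + 0.65466*I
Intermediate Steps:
j(I) = 6 - √2*√I (j(I) = 6 - √(I + I) = 6 - √(2*I) = 6 - √2*√I)
C = 518/373 (C = -518*(-1/373) = 518/373 ≈ 1.3887)
s = 4 - I*√2/3 (s = 1 + ((6 - √2*√(-1)) - 1*(-3))/3 = 1 + ((6 - √2*I) + 3)/3 = 1 + ((6 - I*√2) + 3)/3 = 1 + (9 - I*√2)/3 = 1 + (3 - I*√2/3) = 4 - I*√2/3 ≈ 4.0 - 0.4714*I)
M = -12 + I*√2/3 (M = -8 - (4 - I*√2/3) = -8 + (-4 + I*√2/3) = -12 + I*√2/3 ≈ -12.0 + 0.4714*I)
C*M = 518*(-12 + I*√2/3)/373 = -6216/373 + 518*I*√2/1119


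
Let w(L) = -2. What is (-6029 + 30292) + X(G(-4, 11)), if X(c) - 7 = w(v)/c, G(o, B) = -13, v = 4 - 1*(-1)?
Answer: 315512/13 ≈ 24270.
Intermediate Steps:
v = 5 (v = 4 + 1 = 5)
X(c) = 7 - 2/c
(-6029 + 30292) + X(G(-4, 11)) = (-6029 + 30292) + (7 - 2/(-13)) = 24263 + (7 - 2*(-1/13)) = 24263 + (7 + 2/13) = 24263 + 93/13 = 315512/13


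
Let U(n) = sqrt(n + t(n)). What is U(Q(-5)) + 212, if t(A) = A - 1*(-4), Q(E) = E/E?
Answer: 212 + sqrt(6) ≈ 214.45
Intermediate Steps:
Q(E) = 1
t(A) = 4 + A (t(A) = A + 4 = 4 + A)
U(n) = sqrt(4 + 2*n) (U(n) = sqrt(n + (4 + n)) = sqrt(4 + 2*n))
U(Q(-5)) + 212 = sqrt(4 + 2*1) + 212 = sqrt(4 + 2) + 212 = sqrt(6) + 212 = 212 + sqrt(6)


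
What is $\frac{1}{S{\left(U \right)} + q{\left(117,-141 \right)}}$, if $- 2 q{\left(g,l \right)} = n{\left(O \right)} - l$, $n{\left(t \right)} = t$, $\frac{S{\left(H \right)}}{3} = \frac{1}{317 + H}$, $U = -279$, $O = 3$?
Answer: $- \frac{38}{2733} \approx -0.013904$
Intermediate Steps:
$S{\left(H \right)} = \frac{3}{317 + H}$
$q{\left(g,l \right)} = - \frac{3}{2} + \frac{l}{2}$ ($q{\left(g,l \right)} = - \frac{3 - l}{2} = - \frac{3}{2} + \frac{l}{2}$)
$\frac{1}{S{\left(U \right)} + q{\left(117,-141 \right)}} = \frac{1}{\frac{3}{317 - 279} + \left(- \frac{3}{2} + \frac{1}{2} \left(-141\right)\right)} = \frac{1}{\frac{3}{38} - 72} = \frac{1}{- \frac{2733}{38}} = - \frac{38}{2733}$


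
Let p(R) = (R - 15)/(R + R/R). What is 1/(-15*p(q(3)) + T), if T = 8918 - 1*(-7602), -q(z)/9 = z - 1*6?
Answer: 7/115595 ≈ 6.0556e-5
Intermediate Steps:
q(z) = 54 - 9*z (q(z) = -9*(z - 1*6) = -9*(z - 6) = -9*(-6 + z) = 54 - 9*z)
p(R) = (-15 + R)/(1 + R) (p(R) = (-15 + R)/(R + 1) = (-15 + R)/(1 + R))
T = 16520 (T = 8918 + 7602 = 16520)
1/(-15*p(q(3)) + T) = 1/(-15*(-15 + (54 - 9*3))/(1 + (54 - 9*3)) + 16520) = 1/(-15*(-15 + (54 - 27))/(1 + (54 - 27)) + 16520) = 1/(-15*(-15 + 27)/(1 + 27) + 16520) = 1/(-15*12/28 + 16520) = 1/(-15*3/7 + 16520) = 1/(-45/7 + 16520) = 1/(115595/7) = 7/115595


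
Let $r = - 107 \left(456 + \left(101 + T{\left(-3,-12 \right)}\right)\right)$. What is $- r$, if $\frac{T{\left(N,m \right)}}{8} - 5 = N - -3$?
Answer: $63879$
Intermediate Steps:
$T{\left(N,m \right)} = 64 + 8 N$ ($T{\left(N,m \right)} = 40 + 8 \left(N - -3\right) = 40 + 8 \left(N + 3\right) = 40 + 8 \left(3 + N\right) = 40 + \left(24 + 8 N\right) = 64 + 8 N$)
$r = -63879$ ($r = - 107 \left(456 + \left(101 + \left(64 + 8 \left(-3\right)\right)\right)\right) = - 107 \left(456 + \left(101 + \left(64 - 24\right)\right)\right) = - 107 \left(456 + \left(101 + 40\right)\right) = - 107 \left(456 + 141\right) = \left(-107\right) 597 = -63879$)
$- r = \left(-1\right) \left(-63879\right) = 63879$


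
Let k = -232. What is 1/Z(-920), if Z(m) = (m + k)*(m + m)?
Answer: 1/2119680 ≈ 4.7177e-7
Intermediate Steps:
Z(m) = 2*m*(-232 + m) (Z(m) = (m - 232)*(m + m) = (-232 + m)*(2*m) = 2*m*(-232 + m))
1/Z(-920) = 1/(2*(-920)*(-232 - 920)) = 1/(2*(-920)*(-1152)) = 1/2119680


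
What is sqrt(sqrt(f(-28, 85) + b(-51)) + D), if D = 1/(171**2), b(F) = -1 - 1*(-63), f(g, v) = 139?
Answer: sqrt(1 + 29241*sqrt(201))/171 ≈ 3.7653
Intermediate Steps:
b(F) = 62 (b(F) = -1 + 63 = 62)
D = 1/29241 ≈ 3.4199e-5
sqrt(sqrt(f(-28, 85) + b(-51)) + D) = sqrt(sqrt(139 + 62) + 1/29241) = sqrt(sqrt(201) + 1/29241) = sqrt(1/29241 + sqrt(201))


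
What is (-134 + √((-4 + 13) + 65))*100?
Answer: -13400 + 100*√74 ≈ -12540.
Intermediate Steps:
(-134 + √((-4 + 13) + 65))*100 = (-134 + √(9 + 65))*100 = (-134 + √74)*100 = -13400 + 100*√74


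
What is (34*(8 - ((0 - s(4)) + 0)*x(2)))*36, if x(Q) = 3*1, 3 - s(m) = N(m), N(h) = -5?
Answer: 39168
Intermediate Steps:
s(m) = 8 (s(m) = 3 - 1*(-5) = 3 + 5 = 8)
x(Q) = 3
(34*(8 - ((0 - s(4)) + 0)*x(2)))*36 = (34*(8 - ((0 - 1*8) + 0)*3))*36 = (34*(8 - ((0 - 8) + 0)*3))*36 = (34*(8 - (-8 + 0)*3))*36 = (34*(8 - (-8)*3))*36 = (34*(8 - 1*(-24)))*36 = (34*(8 + 24))*36 = (34*32)*36 = 1088*36 = 39168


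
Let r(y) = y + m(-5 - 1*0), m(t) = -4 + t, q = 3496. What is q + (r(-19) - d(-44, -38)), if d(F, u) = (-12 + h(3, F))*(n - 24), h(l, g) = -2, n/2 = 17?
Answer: 3608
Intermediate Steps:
n = 34 (n = 2*17 = 34)
r(y) = -9 + y (r(y) = y + (-4 + (-5 - 1*0)) = y + (-4 + (-5 + 0)) = y + (-4 - 5) = y - 9 = -9 + y)
d(F, u) = -140 (d(F, u) = (-12 - 2)*(34 - 24) = -14*10 = -140)
q + (r(-19) - d(-44, -38)) = 3496 + ((-9 - 19) - 1*(-140)) = 3496 + (-28 + 140) = 3496 + 112 = 3608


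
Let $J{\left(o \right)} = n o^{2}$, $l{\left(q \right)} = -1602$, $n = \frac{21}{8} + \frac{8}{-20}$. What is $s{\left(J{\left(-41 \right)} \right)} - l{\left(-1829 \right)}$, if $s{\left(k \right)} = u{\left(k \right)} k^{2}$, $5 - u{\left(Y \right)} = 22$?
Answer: $- \frac{380505935777}{1600} \approx -2.3782 \cdot 10^{8}$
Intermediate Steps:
$n = \frac{89}{40}$ ($n = 21 \cdot \frac{1}{8} + 8 \left(- \frac{1}{20}\right) = \frac{21}{8} - \frac{2}{5} = \frac{89}{40} \approx 2.225$)
$u{\left(Y \right)} = -17$ ($u{\left(Y \right)} = 5 - 22 = -17$)
$J{\left(o \right)} = \frac{89 o^{2}}{40}$
$s{\left(k \right)} = - 17 k^{2}$
$s{\left(J{\left(-41 \right)} \right)} - l{\left(-1829 \right)} = - 17 \left(\frac{89 \left(-41\right)^{2}}{40}\right)^{2} - -1602 = - 17 \left(\frac{89}{40} \cdot 1681\right)^{2} + 1602 = - 17 \left(\frac{149609}{40}\right)^{2} + 1602 = \left(-17\right) \frac{22382852881}{1600} + 1602 = - \frac{380508498977}{1600} + 1602 = - \frac{380505935777}{1600}$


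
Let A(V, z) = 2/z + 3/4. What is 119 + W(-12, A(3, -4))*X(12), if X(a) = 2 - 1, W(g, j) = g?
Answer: 107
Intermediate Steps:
A(V, z) = ¾ + 2/z (A(V, z) = 2/z + 3*(¼) = 2/z + ¾ = ¾ + 2/z)
X(a) = 1
119 + W(-12, A(3, -4))*X(12) = 119 - 12*1 = 119 - 12 = 107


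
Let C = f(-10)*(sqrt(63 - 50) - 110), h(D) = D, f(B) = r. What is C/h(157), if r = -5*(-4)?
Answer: -2200/157 + 20*sqrt(13)/157 ≈ -13.553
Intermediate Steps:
r = 20
f(B) = 20
C = -2200 + 20*sqrt(13) (C = 20*(sqrt(63 - 50) - 110) = 20*(sqrt(13) - 110) = 20*(-110 + sqrt(13)) = -2200 + 20*sqrt(13) ≈ -2127.9)
C/h(157) = (-2200 + 20*sqrt(13))/157 = (-2200 + 20*sqrt(13))*(1/157) = -2200/157 + 20*sqrt(13)/157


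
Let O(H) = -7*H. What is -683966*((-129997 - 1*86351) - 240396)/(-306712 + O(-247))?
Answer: -104132455568/101661 ≈ -1.0243e+6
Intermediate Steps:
-683966*((-129997 - 1*86351) - 240396)/(-306712 + O(-247)) = -683966*((-129997 - 1*86351) - 240396)/(-306712 - 7*(-247)) = -683966*((-129997 - 86351) - 240396)/(-306712 + 1729) = -683966/((-304983/(-216348 - 240396))) = -683966/((-304983/(-456744))) = -683966/((-304983*(-1/456744))) = -683966/101661/152248 = -683966*152248/101661 = -104132455568/101661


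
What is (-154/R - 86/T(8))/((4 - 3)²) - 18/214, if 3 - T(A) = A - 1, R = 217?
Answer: 137365/6634 ≈ 20.706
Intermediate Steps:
T(A) = 4 - A (T(A) = 3 - (A - 1) = 3 - (-1 + A) = 3 + (1 - A) = 4 - A)
(-154/R - 86/T(8))/((4 - 3)²) - 18/214 = (-154/217 - 86/(4 - 1*8))/((4 - 3)²) - 18/214 = (-154*1/217 - 86/(4 - 8))/(1²) - 18*1/214 = (-22/31 - 86/(-4))/1 - 9/107 = (-22/31 - 86*(-¼))*1 - 9/107 = (-22/31 + 43/2)*1 - 9/107 = (1289/62)*1 - 9/107 = 1289/62 - 9/107 = 137365/6634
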